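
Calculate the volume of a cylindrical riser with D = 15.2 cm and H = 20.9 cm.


Formula: V = pi * (D/2)^2 * H  (cylinder volume)
Radius = D/2 = 15.2/2 = 7.6 cm
V = pi * 7.6^2 * 20.9 = 3792.4804 cm^3

Final answer: 3792.4804 cm^3


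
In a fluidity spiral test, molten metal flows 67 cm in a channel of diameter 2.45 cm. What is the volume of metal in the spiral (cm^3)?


Formula: V = pi * (d/2)^2 * L  (cylinder volume)
Radius = 2.45/2 = 1.225 cm
V = pi * 1.225^2 * 67 = 315.8616 cm^3


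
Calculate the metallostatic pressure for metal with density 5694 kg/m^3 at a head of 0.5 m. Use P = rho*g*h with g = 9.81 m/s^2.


Formula: P = rho * g * h
rho * g = 5694 * 9.81 = 55858.14 N/m^3
P = 55858.14 * 0.5 = 27929.0700 Pa


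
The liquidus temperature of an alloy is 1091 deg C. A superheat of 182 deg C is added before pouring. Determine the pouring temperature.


Formula: T_pour = T_melt + Superheat
T_pour = 1091 + 182 = 1273 deg C

Final answer: 1273 deg C


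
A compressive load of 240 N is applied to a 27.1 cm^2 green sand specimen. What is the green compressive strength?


Formula: Compressive Strength = Force / Area
Strength = 240 N / 27.1 cm^2 = 8.8561 N/cm^2

Answer: 8.8561 N/cm^2


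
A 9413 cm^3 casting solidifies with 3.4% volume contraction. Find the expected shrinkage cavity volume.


Formula: V_shrink = V_casting * shrinkage_pct / 100
V_shrink = 9413 cm^3 * 3.4 / 100 = 320.0420 cm^3


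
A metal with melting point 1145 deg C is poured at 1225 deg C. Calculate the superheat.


Formula: Superheat = T_pour - T_melt
Superheat = 1225 - 1145 = 80 deg C


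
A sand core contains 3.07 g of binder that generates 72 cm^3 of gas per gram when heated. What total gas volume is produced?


Formula: V_gas = W_binder * gas_evolution_rate
V = 3.07 g * 72 cm^3/g = 221.0400 cm^3

221.0400 cm^3


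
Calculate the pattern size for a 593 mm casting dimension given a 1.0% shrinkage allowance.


Formula: L_pattern = L_casting * (1 + shrinkage_rate/100)
Shrinkage factor = 1 + 1.0/100 = 1.01
L_pattern = 593 mm * 1.01 = 598.9300 mm

Final answer: 598.9300 mm


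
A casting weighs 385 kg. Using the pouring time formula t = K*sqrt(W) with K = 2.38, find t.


Formula: t = K * sqrt(W)
sqrt(W) = sqrt(385) = 19.62142
t = 2.38 * 19.62142 = 46.6990 s


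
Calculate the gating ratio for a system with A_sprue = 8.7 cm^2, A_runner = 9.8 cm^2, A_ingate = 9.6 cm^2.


Sprue:Runner:Ingate = 1 : 9.8/8.7 : 9.6/8.7 = 1:1.13:1.10

1:1.13:1.10


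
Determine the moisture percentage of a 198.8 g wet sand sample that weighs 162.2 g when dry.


Formula: MC = (W_wet - W_dry) / W_wet * 100
Water mass = 198.8 - 162.2 = 36.6 g
MC = 36.6 / 198.8 * 100 = 18.4105%


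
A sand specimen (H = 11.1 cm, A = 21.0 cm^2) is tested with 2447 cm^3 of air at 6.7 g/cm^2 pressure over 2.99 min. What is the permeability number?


Formula: Permeability Number P = (V * H) / (p * A * t)
Numerator: V * H = 2447 * 11.1 = 27161.7
Denominator: p * A * t = 6.7 * 21.0 * 2.99 = 420.693
P = 27161.7 / 420.693 = 64.5642

64.5642


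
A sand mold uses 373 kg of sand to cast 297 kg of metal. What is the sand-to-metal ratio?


Formula: Sand-to-Metal Ratio = W_sand / W_metal
Ratio = 373 kg / 297 kg = 1.2559


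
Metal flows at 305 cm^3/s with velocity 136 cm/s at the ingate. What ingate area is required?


Formula: A_ingate = Q / v  (continuity equation)
A = 305 cm^3/s / 136 cm/s = 2.2426 cm^2

2.2426 cm^2


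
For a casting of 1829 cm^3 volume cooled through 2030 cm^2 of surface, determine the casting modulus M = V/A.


Formula: Casting Modulus M = V / A
M = 1829 cm^3 / 2030 cm^2 = 0.9010 cm

Final answer: 0.9010 cm


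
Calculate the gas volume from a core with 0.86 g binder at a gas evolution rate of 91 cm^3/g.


Formula: V_gas = W_binder * gas_evolution_rate
V = 0.86 g * 91 cm^3/g = 78.2600 cm^3

78.2600 cm^3


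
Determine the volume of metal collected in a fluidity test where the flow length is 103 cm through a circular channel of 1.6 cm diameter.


Formula: V = pi * (d/2)^2 * L  (cylinder volume)
Radius = 1.6/2 = 0.8 cm
V = pi * 0.8^2 * 103 = 207.0938 cm^3

207.0938 cm^3


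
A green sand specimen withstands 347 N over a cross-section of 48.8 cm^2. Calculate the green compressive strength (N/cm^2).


Formula: Compressive Strength = Force / Area
Strength = 347 N / 48.8 cm^2 = 7.1107 N/cm^2


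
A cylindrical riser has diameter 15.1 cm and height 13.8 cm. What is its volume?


Formula: V = pi * (D/2)^2 * H  (cylinder volume)
Radius = D/2 = 15.1/2 = 7.55 cm
V = pi * 7.55^2 * 13.8 = 2471.2852 cm^3


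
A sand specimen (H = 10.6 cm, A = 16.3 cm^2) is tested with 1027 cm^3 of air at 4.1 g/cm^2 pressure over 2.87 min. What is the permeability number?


Formula: Permeability Number P = (V * H) / (p * A * t)
Numerator: V * H = 1027 * 10.6 = 10886.2
Denominator: p * A * t = 4.1 * 16.3 * 2.87 = 191.8021
P = 10886.2 / 191.8021 = 56.7575


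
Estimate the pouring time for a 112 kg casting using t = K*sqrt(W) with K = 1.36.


Formula: t = K * sqrt(W)
sqrt(W) = sqrt(112) = 10.58301
t = 1.36 * 10.58301 = 14.3929 s


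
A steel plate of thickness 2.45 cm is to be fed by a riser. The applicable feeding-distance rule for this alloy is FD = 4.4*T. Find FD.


Formula: FD = 4.4 * T  (riser feeding-distance rule)
FD = 4.4 * 2.45 cm = 10.7800 cm

Final answer: 10.7800 cm


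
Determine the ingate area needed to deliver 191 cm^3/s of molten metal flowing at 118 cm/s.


Formula: A_ingate = Q / v  (continuity equation)
A = 191 cm^3/s / 118 cm/s = 1.6186 cm^2


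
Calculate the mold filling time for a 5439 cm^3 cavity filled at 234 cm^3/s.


Formula: t_fill = V_mold / Q_flow
t = 5439 cm^3 / 234 cm^3/s = 23.2436 s

Final answer: 23.2436 s


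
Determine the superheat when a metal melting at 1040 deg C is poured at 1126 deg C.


Formula: Superheat = T_pour - T_melt
Superheat = 1126 - 1040 = 86 deg C


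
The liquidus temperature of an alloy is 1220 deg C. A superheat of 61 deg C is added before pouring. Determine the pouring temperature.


Formula: T_pour = T_melt + Superheat
T_pour = 1220 + 61 = 1281 deg C

Answer: 1281 deg C


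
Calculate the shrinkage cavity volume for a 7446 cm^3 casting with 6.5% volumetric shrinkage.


Formula: V_shrink = V_casting * shrinkage_pct / 100
V_shrink = 7446 cm^3 * 6.5 / 100 = 483.9900 cm^3

Final answer: 483.9900 cm^3


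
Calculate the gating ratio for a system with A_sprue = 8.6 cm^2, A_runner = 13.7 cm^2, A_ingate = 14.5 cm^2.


Sprue:Runner:Ingate = 1 : 13.7/8.6 : 14.5/8.6 = 1:1.59:1.69


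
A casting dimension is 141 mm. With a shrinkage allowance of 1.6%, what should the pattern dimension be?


Formula: L_pattern = L_casting * (1 + shrinkage_rate/100)
Shrinkage factor = 1 + 1.6/100 = 1.016
L_pattern = 141 mm * 1.016 = 143.2560 mm

143.2560 mm


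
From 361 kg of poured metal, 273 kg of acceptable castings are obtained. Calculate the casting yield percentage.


Formula: Casting Yield = (W_good / W_total) * 100
Yield = (273 kg / 361 kg) * 100 = 75.6233%

Final answer: 75.6233%


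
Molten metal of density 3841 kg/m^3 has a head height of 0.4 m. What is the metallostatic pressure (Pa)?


Formula: P = rho * g * h
rho * g = 3841 * 9.81 = 37680.21 N/m^3
P = 37680.21 * 0.4 = 15072.0840 Pa

Final answer: 15072.0840 Pa


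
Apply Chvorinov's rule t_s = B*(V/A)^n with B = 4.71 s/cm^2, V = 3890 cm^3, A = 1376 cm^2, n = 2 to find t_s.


Formula: t_s = B * (V/A)^n  (Chvorinov's rule, n=2)
Modulus M = V/A = 3890/1376 = 2.827035 cm
M^2 = 2.827035^2 = 7.992127 cm^2
t_s = 4.71 * 7.992127 = 37.6429 s


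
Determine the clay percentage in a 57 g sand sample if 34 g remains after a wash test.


Formula: Clay% = (W_total - W_washed) / W_total * 100
Clay mass = 57 - 34 = 23 g
Clay% = 23 / 57 * 100 = 40.3509%

Answer: 40.3509%


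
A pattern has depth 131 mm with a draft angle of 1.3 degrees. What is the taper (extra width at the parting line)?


Formula: taper = depth * tan(draft_angle)
tan(1.3 deg) = 0.0226932
taper = 131 mm * 0.0226932 = 2.9728 mm

2.9728 mm


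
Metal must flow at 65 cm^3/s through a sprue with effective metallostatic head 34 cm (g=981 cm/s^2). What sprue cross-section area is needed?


Formula: v = sqrt(2*g*h), A = Q/v
Velocity: v = sqrt(2 * 981 * 34) = sqrt(66708) = 258.2789 cm/s
Sprue area: A = Q / v = 65 / 258.2789 = 0.2517 cm^2

Answer: 0.2517 cm^2


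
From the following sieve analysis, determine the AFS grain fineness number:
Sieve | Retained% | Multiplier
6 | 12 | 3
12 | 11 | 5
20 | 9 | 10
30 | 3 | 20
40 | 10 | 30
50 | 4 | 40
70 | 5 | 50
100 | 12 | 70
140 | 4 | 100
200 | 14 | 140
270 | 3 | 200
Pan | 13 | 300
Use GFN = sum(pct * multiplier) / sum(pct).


Formula: GFN = sum(pct * multiplier) / sum(pct)
sum(pct * multiplier) = 8651
sum(pct) = 100
GFN = 8651 / 100 = 86.51

Final answer: 86.51


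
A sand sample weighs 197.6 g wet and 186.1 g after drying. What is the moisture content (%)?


Formula: MC = (W_wet - W_dry) / W_wet * 100
Water mass = 197.6 - 186.1 = 11.5 g
MC = 11.5 / 197.6 * 100 = 5.8198%

Answer: 5.8198%


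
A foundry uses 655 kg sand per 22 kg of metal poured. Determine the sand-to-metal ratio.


Formula: Sand-to-Metal Ratio = W_sand / W_metal
Ratio = 655 kg / 22 kg = 29.7727

Final answer: 29.7727


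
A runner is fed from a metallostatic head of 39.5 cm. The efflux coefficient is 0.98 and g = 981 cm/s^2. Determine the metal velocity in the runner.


Formula: v = Cd * sqrt(2 * g * h)  (Torricelli with discharge coefficient)
2*g*h = 2 * 981 * 39.5 = 77499.0 cm^2/s^2
sqrt(77499.0) = 278.38642 cm/s
v = 0.98 * 278.38642 = 272.8187 cm/s


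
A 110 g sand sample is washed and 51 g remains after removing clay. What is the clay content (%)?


Formula: Clay% = (W_total - W_washed) / W_total * 100
Clay mass = 110 - 51 = 59 g
Clay% = 59 / 110 * 100 = 53.6364%

Answer: 53.6364%


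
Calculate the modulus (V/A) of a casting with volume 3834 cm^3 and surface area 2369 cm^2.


Formula: Casting Modulus M = V / A
M = 3834 cm^3 / 2369 cm^2 = 1.6184 cm

Final answer: 1.6184 cm


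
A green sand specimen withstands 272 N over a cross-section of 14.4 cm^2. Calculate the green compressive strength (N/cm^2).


Formula: Compressive Strength = Force / Area
Strength = 272 N / 14.4 cm^2 = 18.8889 N/cm^2


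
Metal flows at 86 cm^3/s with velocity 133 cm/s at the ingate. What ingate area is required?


Formula: A_ingate = Q / v  (continuity equation)
A = 86 cm^3/s / 133 cm/s = 0.6466 cm^2

Answer: 0.6466 cm^2


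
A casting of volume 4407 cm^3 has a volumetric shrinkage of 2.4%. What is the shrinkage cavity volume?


Formula: V_shrink = V_casting * shrinkage_pct / 100
V_shrink = 4407 cm^3 * 2.4 / 100 = 105.7680 cm^3

Answer: 105.7680 cm^3


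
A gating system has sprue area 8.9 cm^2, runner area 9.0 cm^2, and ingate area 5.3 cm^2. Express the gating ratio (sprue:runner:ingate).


Sprue:Runner:Ingate = 1 : 9.0/8.9 : 5.3/8.9 = 1:1.01:0.60


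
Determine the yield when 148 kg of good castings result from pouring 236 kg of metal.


Formula: Casting Yield = (W_good / W_total) * 100
Yield = (148 kg / 236 kg) * 100 = 62.7119%


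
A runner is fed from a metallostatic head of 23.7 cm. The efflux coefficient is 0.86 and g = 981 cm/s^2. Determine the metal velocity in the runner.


Formula: v = Cd * sqrt(2 * g * h)  (Torricelli with discharge coefficient)
2*g*h = 2 * 981 * 23.7 = 46499.4 cm^2/s^2
sqrt(46499.4) = 215.63720 cm/s
v = 0.86 * 215.63720 = 185.4480 cm/s

Answer: 185.4480 cm/s


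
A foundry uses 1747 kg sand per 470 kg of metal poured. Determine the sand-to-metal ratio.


Formula: Sand-to-Metal Ratio = W_sand / W_metal
Ratio = 1747 kg / 470 kg = 3.7170

Answer: 3.7170


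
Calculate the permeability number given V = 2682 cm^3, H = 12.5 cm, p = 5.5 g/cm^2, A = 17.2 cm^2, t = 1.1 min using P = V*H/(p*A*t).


Formula: Permeability Number P = (V * H) / (p * A * t)
Numerator: V * H = 2682 * 12.5 = 33525.0
Denominator: p * A * t = 5.5 * 17.2 * 1.1 = 104.06
P = 33525.0 / 104.06 = 322.1699

322.1699


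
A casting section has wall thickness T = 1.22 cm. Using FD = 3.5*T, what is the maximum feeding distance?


Formula: FD = 3.5 * T  (riser feeding-distance rule)
FD = 3.5 * 1.22 cm = 4.2700 cm

Answer: 4.2700 cm


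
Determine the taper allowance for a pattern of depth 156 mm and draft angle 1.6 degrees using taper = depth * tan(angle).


Formula: taper = depth * tan(draft_angle)
tan(1.6 deg) = 0.0279325
taper = 156 mm * 0.0279325 = 4.3575 mm

Answer: 4.3575 mm


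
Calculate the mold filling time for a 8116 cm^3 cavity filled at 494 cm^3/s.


Formula: t_fill = V_mold / Q_flow
t = 8116 cm^3 / 494 cm^3/s = 16.4291 s

16.4291 s


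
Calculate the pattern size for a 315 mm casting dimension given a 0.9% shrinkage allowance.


Formula: L_pattern = L_casting * (1 + shrinkage_rate/100)
Shrinkage factor = 1 + 0.9/100 = 1.009
L_pattern = 315 mm * 1.009 = 317.8350 mm


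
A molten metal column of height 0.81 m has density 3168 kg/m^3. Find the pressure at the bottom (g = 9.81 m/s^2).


Formula: P = rho * g * h
rho * g = 3168 * 9.81 = 31078.08 N/m^3
P = 31078.08 * 0.81 = 25173.2448 Pa

25173.2448 Pa


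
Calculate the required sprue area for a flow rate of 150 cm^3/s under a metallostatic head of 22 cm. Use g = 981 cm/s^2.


Formula: v = sqrt(2*g*h), A = Q/v
Velocity: v = sqrt(2 * 981 * 22) = sqrt(43164) = 207.7595 cm/s
Sprue area: A = Q / v = 150 / 207.7595 = 0.7220 cm^2

0.7220 cm^2


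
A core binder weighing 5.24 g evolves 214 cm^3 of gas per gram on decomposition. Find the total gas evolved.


Formula: V_gas = W_binder * gas_evolution_rate
V = 5.24 g * 214 cm^3/g = 1121.3600 cm^3


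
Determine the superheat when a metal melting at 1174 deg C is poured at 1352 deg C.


Formula: Superheat = T_pour - T_melt
Superheat = 1352 - 1174 = 178 deg C

178 deg C


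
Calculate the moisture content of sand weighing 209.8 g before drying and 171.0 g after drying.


Formula: MC = (W_wet - W_dry) / W_wet * 100
Water mass = 209.8 - 171.0 = 38.8 g
MC = 38.8 / 209.8 * 100 = 18.4938%

Final answer: 18.4938%


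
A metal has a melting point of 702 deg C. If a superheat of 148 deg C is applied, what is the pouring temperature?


Formula: T_pour = T_melt + Superheat
T_pour = 702 + 148 = 850 deg C

Final answer: 850 deg C


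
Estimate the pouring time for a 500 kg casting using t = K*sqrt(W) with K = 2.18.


Formula: t = K * sqrt(W)
sqrt(W) = sqrt(500) = 22.36068
t = 2.18 * 22.36068 = 48.7463 s

Final answer: 48.7463 s


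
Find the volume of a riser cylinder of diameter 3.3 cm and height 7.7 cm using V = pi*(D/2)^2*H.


Formula: V = pi * (D/2)^2 * H  (cylinder volume)
Radius = D/2 = 3.3/2 = 1.65 cm
V = pi * 1.65^2 * 7.7 = 65.8580 cm^3

Final answer: 65.8580 cm^3


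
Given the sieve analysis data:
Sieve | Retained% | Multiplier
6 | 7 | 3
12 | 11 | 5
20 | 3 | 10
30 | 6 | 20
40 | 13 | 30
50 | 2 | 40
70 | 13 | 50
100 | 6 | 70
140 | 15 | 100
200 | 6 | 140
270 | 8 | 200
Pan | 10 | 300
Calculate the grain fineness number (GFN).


Formula: GFN = sum(pct * multiplier) / sum(pct)
sum(pct * multiplier) = 8706
sum(pct) = 100
GFN = 8706 / 100 = 87.06

Answer: 87.06


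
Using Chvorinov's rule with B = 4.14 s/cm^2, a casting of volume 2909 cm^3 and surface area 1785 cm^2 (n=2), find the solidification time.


Formula: t_s = B * (V/A)^n  (Chvorinov's rule, n=2)
Modulus M = V/A = 2909/1785 = 1.629692 cm
M^2 = 1.629692^2 = 2.655896 cm^2
t_s = 4.14 * 2.655896 = 10.9954 s

10.9954 s


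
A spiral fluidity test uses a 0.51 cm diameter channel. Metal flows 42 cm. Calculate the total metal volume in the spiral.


Formula: V = pi * (d/2)^2 * L  (cylinder volume)
Radius = 0.51/2 = 0.255 cm
V = pi * 0.255^2 * 42 = 8.5798 cm^3

Answer: 8.5798 cm^3


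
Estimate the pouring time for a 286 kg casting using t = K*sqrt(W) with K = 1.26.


Formula: t = K * sqrt(W)
sqrt(W) = sqrt(286) = 16.91153
t = 1.26 * 16.91153 = 21.3085 s

21.3085 s


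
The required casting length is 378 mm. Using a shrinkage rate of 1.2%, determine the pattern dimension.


Formula: L_pattern = L_casting * (1 + shrinkage_rate/100)
Shrinkage factor = 1 + 1.2/100 = 1.012
L_pattern = 378 mm * 1.012 = 382.5360 mm


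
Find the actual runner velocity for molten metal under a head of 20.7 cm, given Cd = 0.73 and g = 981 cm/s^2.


Formula: v = Cd * sqrt(2 * g * h)  (Torricelli with discharge coefficient)
2*g*h = 2 * 981 * 20.7 = 40613.4 cm^2/s^2
sqrt(40613.4) = 201.52767 cm/s
v = 0.73 * 201.52767 = 147.1152 cm/s

Final answer: 147.1152 cm/s


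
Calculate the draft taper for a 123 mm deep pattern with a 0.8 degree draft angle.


Formula: taper = depth * tan(draft_angle)
tan(0.8 deg) = 0.0139635
taper = 123 mm * 0.0139635 = 1.7175 mm


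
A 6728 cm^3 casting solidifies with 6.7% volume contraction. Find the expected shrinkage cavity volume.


Formula: V_shrink = V_casting * shrinkage_pct / 100
V_shrink = 6728 cm^3 * 6.7 / 100 = 450.7760 cm^3

450.7760 cm^3


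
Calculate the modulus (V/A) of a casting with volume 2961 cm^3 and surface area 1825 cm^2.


Formula: Casting Modulus M = V / A
M = 2961 cm^3 / 1825 cm^2 = 1.6225 cm

Final answer: 1.6225 cm


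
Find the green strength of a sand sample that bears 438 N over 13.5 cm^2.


Formula: Compressive Strength = Force / Area
Strength = 438 N / 13.5 cm^2 = 32.4444 N/cm^2

32.4444 N/cm^2


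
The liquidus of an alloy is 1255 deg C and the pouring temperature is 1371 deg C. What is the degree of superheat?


Formula: Superheat = T_pour - T_melt
Superheat = 1371 - 1255 = 116 deg C

116 deg C


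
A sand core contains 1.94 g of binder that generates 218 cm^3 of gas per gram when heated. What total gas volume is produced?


Formula: V_gas = W_binder * gas_evolution_rate
V = 1.94 g * 218 cm^3/g = 422.9200 cm^3


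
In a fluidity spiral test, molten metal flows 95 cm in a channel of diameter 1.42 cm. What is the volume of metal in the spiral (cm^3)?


Formula: V = pi * (d/2)^2 * L  (cylinder volume)
Radius = 1.42/2 = 0.71 cm
V = pi * 0.71^2 * 95 = 150.4493 cm^3

Answer: 150.4493 cm^3


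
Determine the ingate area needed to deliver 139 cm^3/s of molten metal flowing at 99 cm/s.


Formula: A_ingate = Q / v  (continuity equation)
A = 139 cm^3/s / 99 cm/s = 1.4040 cm^2

Final answer: 1.4040 cm^2


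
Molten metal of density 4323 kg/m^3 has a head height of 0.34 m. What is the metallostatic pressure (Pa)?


Formula: P = rho * g * h
rho * g = 4323 * 9.81 = 42408.63 N/m^3
P = 42408.63 * 0.34 = 14418.9342 Pa

Final answer: 14418.9342 Pa


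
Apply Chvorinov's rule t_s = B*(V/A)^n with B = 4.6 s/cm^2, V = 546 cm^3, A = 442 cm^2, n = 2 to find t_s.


Formula: t_s = B * (V/A)^n  (Chvorinov's rule, n=2)
Modulus M = V/A = 546/442 = 1.235294 cm
M^2 = 1.235294^2 = 1.525951 cm^2
t_s = 4.6 * 1.525951 = 7.0194 s


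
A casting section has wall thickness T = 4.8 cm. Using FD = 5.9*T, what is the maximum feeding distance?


Formula: FD = 5.9 * T  (riser feeding-distance rule)
FD = 5.9 * 4.8 cm = 28.3200 cm

Final answer: 28.3200 cm


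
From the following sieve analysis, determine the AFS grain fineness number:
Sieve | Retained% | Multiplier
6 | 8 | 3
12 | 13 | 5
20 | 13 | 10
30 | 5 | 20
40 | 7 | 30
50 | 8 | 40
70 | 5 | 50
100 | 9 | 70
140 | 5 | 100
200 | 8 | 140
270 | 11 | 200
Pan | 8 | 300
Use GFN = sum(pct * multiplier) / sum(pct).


Formula: GFN = sum(pct * multiplier) / sum(pct)
sum(pct * multiplier) = 7949
sum(pct) = 100
GFN = 7949 / 100 = 79.49


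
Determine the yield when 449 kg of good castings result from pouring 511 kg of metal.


Formula: Casting Yield = (W_good / W_total) * 100
Yield = (449 kg / 511 kg) * 100 = 87.8669%

Final answer: 87.8669%


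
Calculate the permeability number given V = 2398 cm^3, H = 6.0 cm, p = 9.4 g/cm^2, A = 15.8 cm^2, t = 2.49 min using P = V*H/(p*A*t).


Formula: Permeability Number P = (V * H) / (p * A * t)
Numerator: V * H = 2398 * 6.0 = 14388.0
Denominator: p * A * t = 9.4 * 15.8 * 2.49 = 369.8148
P = 14388.0 / 369.8148 = 38.9060

Final answer: 38.9060


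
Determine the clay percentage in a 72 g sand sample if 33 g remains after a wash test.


Formula: Clay% = (W_total - W_washed) / W_total * 100
Clay mass = 72 - 33 = 39 g
Clay% = 39 / 72 * 100 = 54.1667%

Final answer: 54.1667%


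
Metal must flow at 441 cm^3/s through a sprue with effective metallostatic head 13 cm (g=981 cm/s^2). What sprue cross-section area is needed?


Formula: v = sqrt(2*g*h), A = Q/v
Velocity: v = sqrt(2 * 981 * 13) = sqrt(25506) = 159.7060 cm/s
Sprue area: A = Q / v = 441 / 159.7060 = 2.7613 cm^2

Final answer: 2.7613 cm^2


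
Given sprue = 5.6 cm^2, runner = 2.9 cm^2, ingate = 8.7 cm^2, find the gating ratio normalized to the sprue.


Sprue:Runner:Ingate = 1 : 2.9/5.6 : 8.7/5.6 = 1:0.52:1.55


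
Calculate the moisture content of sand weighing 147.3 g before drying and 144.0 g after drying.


Formula: MC = (W_wet - W_dry) / W_wet * 100
Water mass = 147.3 - 144.0 = 3.3 g
MC = 3.3 / 147.3 * 100 = 2.2403%

Answer: 2.2403%


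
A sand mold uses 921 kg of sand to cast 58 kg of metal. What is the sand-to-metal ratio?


Formula: Sand-to-Metal Ratio = W_sand / W_metal
Ratio = 921 kg / 58 kg = 15.8793


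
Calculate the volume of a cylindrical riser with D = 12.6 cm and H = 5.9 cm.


Formula: V = pi * (D/2)^2 * H  (cylinder volume)
Radius = D/2 = 12.6/2 = 6.3 cm
V = pi * 6.3^2 * 5.9 = 735.6699 cm^3

Final answer: 735.6699 cm^3


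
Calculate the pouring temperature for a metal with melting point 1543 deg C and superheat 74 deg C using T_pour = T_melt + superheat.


Formula: T_pour = T_melt + Superheat
T_pour = 1543 + 74 = 1617 deg C

Answer: 1617 deg C


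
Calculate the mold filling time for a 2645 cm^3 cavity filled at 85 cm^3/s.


Formula: t_fill = V_mold / Q_flow
t = 2645 cm^3 / 85 cm^3/s = 31.1176 s

Answer: 31.1176 s


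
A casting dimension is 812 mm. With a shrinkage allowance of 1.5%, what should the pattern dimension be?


Formula: L_pattern = L_casting * (1 + shrinkage_rate/100)
Shrinkage factor = 1 + 1.5/100 = 1.015
L_pattern = 812 mm * 1.015 = 824.1800 mm

Final answer: 824.1800 mm


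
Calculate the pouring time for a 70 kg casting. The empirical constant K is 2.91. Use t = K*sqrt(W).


Formula: t = K * sqrt(W)
sqrt(W) = sqrt(70) = 8.36660
t = 2.91 * 8.36660 = 24.3468 s

Final answer: 24.3468 s


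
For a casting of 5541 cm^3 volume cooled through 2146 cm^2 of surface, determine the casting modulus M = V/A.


Formula: Casting Modulus M = V / A
M = 5541 cm^3 / 2146 cm^2 = 2.5820 cm

Answer: 2.5820 cm


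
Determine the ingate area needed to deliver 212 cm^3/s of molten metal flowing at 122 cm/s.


Formula: A_ingate = Q / v  (continuity equation)
A = 212 cm^3/s / 122 cm/s = 1.7377 cm^2

1.7377 cm^2


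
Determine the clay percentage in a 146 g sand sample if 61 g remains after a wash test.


Formula: Clay% = (W_total - W_washed) / W_total * 100
Clay mass = 146 - 61 = 85 g
Clay% = 85 / 146 * 100 = 58.2192%

Answer: 58.2192%


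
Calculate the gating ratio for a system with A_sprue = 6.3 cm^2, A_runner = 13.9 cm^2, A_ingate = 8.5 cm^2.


Sprue:Runner:Ingate = 1 : 13.9/6.3 : 8.5/6.3 = 1:2.21:1.35

Answer: 1:2.21:1.35


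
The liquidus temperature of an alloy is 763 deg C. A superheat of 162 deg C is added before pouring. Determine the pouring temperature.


Formula: T_pour = T_melt + Superheat
T_pour = 763 + 162 = 925 deg C

Final answer: 925 deg C


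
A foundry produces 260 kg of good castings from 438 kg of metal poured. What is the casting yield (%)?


Formula: Casting Yield = (W_good / W_total) * 100
Yield = (260 kg / 438 kg) * 100 = 59.3607%


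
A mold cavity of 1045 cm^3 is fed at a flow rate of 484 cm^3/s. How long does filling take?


Formula: t_fill = V_mold / Q_flow
t = 1045 cm^3 / 484 cm^3/s = 2.1591 s

Final answer: 2.1591 s


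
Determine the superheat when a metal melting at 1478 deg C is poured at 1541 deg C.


Formula: Superheat = T_pour - T_melt
Superheat = 1541 - 1478 = 63 deg C

63 deg C


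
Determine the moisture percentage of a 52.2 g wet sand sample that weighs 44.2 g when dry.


Formula: MC = (W_wet - W_dry) / W_wet * 100
Water mass = 52.2 - 44.2 = 8.0 g
MC = 8.0 / 52.2 * 100 = 15.3257%

Final answer: 15.3257%


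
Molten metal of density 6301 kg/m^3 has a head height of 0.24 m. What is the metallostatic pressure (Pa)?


Formula: P = rho * g * h
rho * g = 6301 * 9.81 = 61812.81 N/m^3
P = 61812.81 * 0.24 = 14835.0744 Pa

Answer: 14835.0744 Pa


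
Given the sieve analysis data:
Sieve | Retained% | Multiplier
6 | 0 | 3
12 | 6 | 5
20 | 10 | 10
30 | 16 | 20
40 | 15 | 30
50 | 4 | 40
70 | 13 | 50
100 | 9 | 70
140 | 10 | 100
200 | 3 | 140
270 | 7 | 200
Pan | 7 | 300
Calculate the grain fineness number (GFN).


Formula: GFN = sum(pct * multiplier) / sum(pct)
sum(pct * multiplier) = 7260
sum(pct) = 100
GFN = 7260 / 100 = 72.60

Answer: 72.60


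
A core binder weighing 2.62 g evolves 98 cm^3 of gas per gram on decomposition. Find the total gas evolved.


Formula: V_gas = W_binder * gas_evolution_rate
V = 2.62 g * 98 cm^3/g = 256.7600 cm^3

Answer: 256.7600 cm^3


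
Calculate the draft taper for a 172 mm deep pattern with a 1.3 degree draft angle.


Formula: taper = depth * tan(draft_angle)
tan(1.3 deg) = 0.0226932
taper = 172 mm * 0.0226932 = 3.9032 mm

3.9032 mm


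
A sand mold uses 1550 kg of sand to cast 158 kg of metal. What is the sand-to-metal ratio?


Formula: Sand-to-Metal Ratio = W_sand / W_metal
Ratio = 1550 kg / 158 kg = 9.8101

Answer: 9.8101


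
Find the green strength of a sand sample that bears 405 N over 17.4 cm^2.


Formula: Compressive Strength = Force / Area
Strength = 405 N / 17.4 cm^2 = 23.2759 N/cm^2

Final answer: 23.2759 N/cm^2


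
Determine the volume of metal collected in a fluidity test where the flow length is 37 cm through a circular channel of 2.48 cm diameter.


Formula: V = pi * (d/2)^2 * L  (cylinder volume)
Radius = 2.48/2 = 1.24 cm
V = pi * 1.24^2 * 37 = 178.7290 cm^3

Answer: 178.7290 cm^3


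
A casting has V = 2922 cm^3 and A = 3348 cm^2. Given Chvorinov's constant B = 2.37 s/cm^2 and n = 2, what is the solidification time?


Formula: t_s = B * (V/A)^n  (Chvorinov's rule, n=2)
Modulus M = V/A = 2922/3348 = 0.872760 cm
M^2 = 0.872760^2 = 0.761710 cm^2
t_s = 2.37 * 0.761710 = 1.8053 s


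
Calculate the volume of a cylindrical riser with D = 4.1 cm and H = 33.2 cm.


Formula: V = pi * (D/2)^2 * H  (cylinder volume)
Radius = D/2 = 4.1/2 = 2.05 cm
V = pi * 2.05^2 * 33.2 = 438.3244 cm^3

Final answer: 438.3244 cm^3


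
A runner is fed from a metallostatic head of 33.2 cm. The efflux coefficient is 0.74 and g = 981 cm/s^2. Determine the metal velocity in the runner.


Formula: v = Cd * sqrt(2 * g * h)  (Torricelli with discharge coefficient)
2*g*h = 2 * 981 * 33.2 = 65138.4 cm^2/s^2
sqrt(65138.4) = 255.22226 cm/s
v = 0.74 * 255.22226 = 188.8645 cm/s

Final answer: 188.8645 cm/s


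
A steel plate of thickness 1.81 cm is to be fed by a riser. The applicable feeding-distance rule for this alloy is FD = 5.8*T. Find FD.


Formula: FD = 5.8 * T  (riser feeding-distance rule)
FD = 5.8 * 1.81 cm = 10.4980 cm

10.4980 cm


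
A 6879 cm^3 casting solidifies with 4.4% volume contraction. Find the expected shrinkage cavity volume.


Formula: V_shrink = V_casting * shrinkage_pct / 100
V_shrink = 6879 cm^3 * 4.4 / 100 = 302.6760 cm^3

302.6760 cm^3


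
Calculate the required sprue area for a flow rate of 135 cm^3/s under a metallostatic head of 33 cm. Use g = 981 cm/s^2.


Formula: v = sqrt(2*g*h), A = Q/v
Velocity: v = sqrt(2 * 981 * 33) = sqrt(64746) = 254.4524 cm/s
Sprue area: A = Q / v = 135 / 254.4524 = 0.5306 cm^2

Final answer: 0.5306 cm^2


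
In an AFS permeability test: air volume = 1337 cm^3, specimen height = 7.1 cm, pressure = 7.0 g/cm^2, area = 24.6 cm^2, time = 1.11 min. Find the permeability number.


Formula: Permeability Number P = (V * H) / (p * A * t)
Numerator: V * H = 1337 * 7.1 = 9492.7
Denominator: p * A * t = 7.0 * 24.6 * 1.11 = 191.142
P = 9492.7 / 191.142 = 49.6631

49.6631


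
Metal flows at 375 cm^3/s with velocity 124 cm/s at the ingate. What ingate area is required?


Formula: A_ingate = Q / v  (continuity equation)
A = 375 cm^3/s / 124 cm/s = 3.0242 cm^2

Final answer: 3.0242 cm^2


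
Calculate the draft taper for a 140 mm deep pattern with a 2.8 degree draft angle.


Formula: taper = depth * tan(draft_angle)
tan(2.8 deg) = 0.0489082
taper = 140 mm * 0.0489082 = 6.8471 mm

Answer: 6.8471 mm


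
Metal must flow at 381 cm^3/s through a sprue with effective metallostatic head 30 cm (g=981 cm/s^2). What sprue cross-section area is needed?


Formula: v = sqrt(2*g*h), A = Q/v
Velocity: v = sqrt(2 * 981 * 30) = sqrt(58860) = 242.6108 cm/s
Sprue area: A = Q / v = 381 / 242.6108 = 1.5704 cm^2

1.5704 cm^2


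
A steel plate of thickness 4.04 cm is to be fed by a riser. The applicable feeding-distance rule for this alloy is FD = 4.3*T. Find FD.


Formula: FD = 4.3 * T  (riser feeding-distance rule)
FD = 4.3 * 4.04 cm = 17.3720 cm

Final answer: 17.3720 cm


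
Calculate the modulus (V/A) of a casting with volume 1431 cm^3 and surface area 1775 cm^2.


Formula: Casting Modulus M = V / A
M = 1431 cm^3 / 1775 cm^2 = 0.8062 cm


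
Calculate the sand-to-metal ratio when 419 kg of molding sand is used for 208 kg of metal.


Formula: Sand-to-Metal Ratio = W_sand / W_metal
Ratio = 419 kg / 208 kg = 2.0144


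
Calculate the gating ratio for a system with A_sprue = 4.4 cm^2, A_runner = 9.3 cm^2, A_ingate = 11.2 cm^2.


Sprue:Runner:Ingate = 1 : 9.3/4.4 : 11.2/4.4 = 1:2.11:2.55

1:2.11:2.55


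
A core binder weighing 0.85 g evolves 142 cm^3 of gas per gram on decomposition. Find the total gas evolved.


Formula: V_gas = W_binder * gas_evolution_rate
V = 0.85 g * 142 cm^3/g = 120.7000 cm^3


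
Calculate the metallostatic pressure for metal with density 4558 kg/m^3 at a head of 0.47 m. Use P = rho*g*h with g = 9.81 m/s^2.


Formula: P = rho * g * h
rho * g = 4558 * 9.81 = 44713.98 N/m^3
P = 44713.98 * 0.47 = 21015.5706 Pa

Final answer: 21015.5706 Pa


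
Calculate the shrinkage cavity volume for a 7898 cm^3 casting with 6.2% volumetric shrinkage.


Formula: V_shrink = V_casting * shrinkage_pct / 100
V_shrink = 7898 cm^3 * 6.2 / 100 = 489.6760 cm^3


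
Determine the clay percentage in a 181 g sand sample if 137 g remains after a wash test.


Formula: Clay% = (W_total - W_washed) / W_total * 100
Clay mass = 181 - 137 = 44 g
Clay% = 44 / 181 * 100 = 24.3094%

Answer: 24.3094%


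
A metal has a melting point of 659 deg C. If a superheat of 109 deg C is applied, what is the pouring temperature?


Formula: T_pour = T_melt + Superheat
T_pour = 659 + 109 = 768 deg C


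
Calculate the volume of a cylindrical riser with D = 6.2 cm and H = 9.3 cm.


Formula: V = pi * (D/2)^2 * H  (cylinder volume)
Radius = D/2 = 6.2/2 = 3.1 cm
V = pi * 3.1^2 * 9.3 = 280.7736 cm^3

280.7736 cm^3


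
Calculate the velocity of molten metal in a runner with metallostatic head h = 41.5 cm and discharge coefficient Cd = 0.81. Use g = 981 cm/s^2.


Formula: v = Cd * sqrt(2 * g * h)  (Torricelli with discharge coefficient)
2*g*h = 2 * 981 * 41.5 = 81423.0 cm^2/s^2
sqrt(81423.0) = 285.34716 cm/s
v = 0.81 * 285.34716 = 231.1312 cm/s

231.1312 cm/s


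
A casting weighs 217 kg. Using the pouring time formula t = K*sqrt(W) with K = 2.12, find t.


Formula: t = K * sqrt(W)
sqrt(W) = sqrt(217) = 14.73092
t = 2.12 * 14.73092 = 31.2296 s

Answer: 31.2296 s


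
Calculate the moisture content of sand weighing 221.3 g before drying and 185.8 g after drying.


Formula: MC = (W_wet - W_dry) / W_wet * 100
Water mass = 221.3 - 185.8 = 35.5 g
MC = 35.5 / 221.3 * 100 = 16.0416%

Answer: 16.0416%


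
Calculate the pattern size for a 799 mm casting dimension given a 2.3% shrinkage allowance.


Formula: L_pattern = L_casting * (1 + shrinkage_rate/100)
Shrinkage factor = 1 + 2.3/100 = 1.023
L_pattern = 799 mm * 1.023 = 817.3770 mm

Final answer: 817.3770 mm


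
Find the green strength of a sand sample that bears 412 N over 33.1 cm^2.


Formula: Compressive Strength = Force / Area
Strength = 412 N / 33.1 cm^2 = 12.4471 N/cm^2

12.4471 N/cm^2


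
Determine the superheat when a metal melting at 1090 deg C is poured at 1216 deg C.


Formula: Superheat = T_pour - T_melt
Superheat = 1216 - 1090 = 126 deg C

Final answer: 126 deg C


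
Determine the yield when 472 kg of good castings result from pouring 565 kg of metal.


Formula: Casting Yield = (W_good / W_total) * 100
Yield = (472 kg / 565 kg) * 100 = 83.5398%


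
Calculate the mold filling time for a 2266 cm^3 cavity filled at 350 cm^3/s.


Formula: t_fill = V_mold / Q_flow
t = 2266 cm^3 / 350 cm^3/s = 6.4743 s

Answer: 6.4743 s


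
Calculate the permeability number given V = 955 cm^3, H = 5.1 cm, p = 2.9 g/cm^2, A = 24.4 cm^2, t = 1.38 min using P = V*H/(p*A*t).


Formula: Permeability Number P = (V * H) / (p * A * t)
Numerator: V * H = 955 * 5.1 = 4870.5
Denominator: p * A * t = 2.9 * 24.4 * 1.38 = 97.6488
P = 4870.5 / 97.6488 = 49.8777

Final answer: 49.8777


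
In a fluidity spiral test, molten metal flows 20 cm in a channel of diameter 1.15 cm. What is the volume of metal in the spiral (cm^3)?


Formula: V = pi * (d/2)^2 * L  (cylinder volume)
Radius = 1.15/2 = 0.575 cm
V = pi * 0.575^2 * 20 = 20.7738 cm^3

20.7738 cm^3


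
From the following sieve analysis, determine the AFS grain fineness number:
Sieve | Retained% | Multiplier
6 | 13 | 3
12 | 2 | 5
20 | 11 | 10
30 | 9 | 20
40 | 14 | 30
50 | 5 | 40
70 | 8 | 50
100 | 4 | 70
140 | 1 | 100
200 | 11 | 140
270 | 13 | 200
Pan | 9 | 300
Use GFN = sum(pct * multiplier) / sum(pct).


Formula: GFN = sum(pct * multiplier) / sum(pct)
sum(pct * multiplier) = 8579
sum(pct) = 100
GFN = 8579 / 100 = 85.79

85.79


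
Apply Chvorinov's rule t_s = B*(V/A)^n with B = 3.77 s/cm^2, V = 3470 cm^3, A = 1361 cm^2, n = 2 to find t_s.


Formula: t_s = B * (V/A)^n  (Chvorinov's rule, n=2)
Modulus M = V/A = 3470/1361 = 2.549596 cm
M^2 = 2.549596^2 = 6.500440 cm^2
t_s = 3.77 * 6.500440 = 24.5067 s

24.5067 s


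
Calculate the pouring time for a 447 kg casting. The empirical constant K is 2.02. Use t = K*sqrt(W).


Formula: t = K * sqrt(W)
sqrt(W) = sqrt(447) = 21.14237
t = 2.02 * 21.14237 = 42.7076 s

Final answer: 42.7076 s


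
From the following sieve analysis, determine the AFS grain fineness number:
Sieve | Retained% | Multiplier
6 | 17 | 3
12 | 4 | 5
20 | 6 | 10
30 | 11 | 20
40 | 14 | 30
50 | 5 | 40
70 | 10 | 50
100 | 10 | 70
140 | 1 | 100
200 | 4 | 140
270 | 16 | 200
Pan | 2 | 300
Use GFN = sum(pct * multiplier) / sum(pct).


Formula: GFN = sum(pct * multiplier) / sum(pct)
sum(pct * multiplier) = 6631
sum(pct) = 100
GFN = 6631 / 100 = 66.31

66.31


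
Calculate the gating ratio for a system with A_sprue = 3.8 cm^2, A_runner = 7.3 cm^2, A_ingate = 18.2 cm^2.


Sprue:Runner:Ingate = 1 : 7.3/3.8 : 18.2/3.8 = 1:1.92:4.79

Final answer: 1:1.92:4.79


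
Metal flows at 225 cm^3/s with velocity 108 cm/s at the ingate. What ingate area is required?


Formula: A_ingate = Q / v  (continuity equation)
A = 225 cm^3/s / 108 cm/s = 2.0833 cm^2

2.0833 cm^2


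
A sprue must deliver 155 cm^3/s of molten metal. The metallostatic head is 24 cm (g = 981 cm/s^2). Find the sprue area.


Formula: v = sqrt(2*g*h), A = Q/v
Velocity: v = sqrt(2 * 981 * 24) = sqrt(47088) = 216.9977 cm/s
Sprue area: A = Q / v = 155 / 216.9977 = 0.7143 cm^2

Final answer: 0.7143 cm^2


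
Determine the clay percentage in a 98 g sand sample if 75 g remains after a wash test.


Formula: Clay% = (W_total - W_washed) / W_total * 100
Clay mass = 98 - 75 = 23 g
Clay% = 23 / 98 * 100 = 23.4694%

23.4694%


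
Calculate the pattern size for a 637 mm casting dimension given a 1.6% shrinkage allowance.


Formula: L_pattern = L_casting * (1 + shrinkage_rate/100)
Shrinkage factor = 1 + 1.6/100 = 1.016
L_pattern = 637 mm * 1.016 = 647.1920 mm

Final answer: 647.1920 mm


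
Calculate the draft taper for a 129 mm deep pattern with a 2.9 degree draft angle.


Formula: taper = depth * tan(draft_angle)
tan(2.9 deg) = 0.0506578
taper = 129 mm * 0.0506578 = 6.5349 mm

Answer: 6.5349 mm


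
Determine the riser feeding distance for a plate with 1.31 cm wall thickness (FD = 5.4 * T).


Formula: FD = 5.4 * T  (riser feeding-distance rule)
FD = 5.4 * 1.31 cm = 7.0740 cm

Final answer: 7.0740 cm


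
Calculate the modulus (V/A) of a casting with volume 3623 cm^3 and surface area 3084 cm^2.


Formula: Casting Modulus M = V / A
M = 3623 cm^3 / 3084 cm^2 = 1.1748 cm

Answer: 1.1748 cm


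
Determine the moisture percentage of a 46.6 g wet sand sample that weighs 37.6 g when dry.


Formula: MC = (W_wet - W_dry) / W_wet * 100
Water mass = 46.6 - 37.6 = 9.0 g
MC = 9.0 / 46.6 * 100 = 19.3133%

Answer: 19.3133%


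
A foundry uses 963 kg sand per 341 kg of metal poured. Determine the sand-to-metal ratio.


Formula: Sand-to-Metal Ratio = W_sand / W_metal
Ratio = 963 kg / 341 kg = 2.8240

2.8240


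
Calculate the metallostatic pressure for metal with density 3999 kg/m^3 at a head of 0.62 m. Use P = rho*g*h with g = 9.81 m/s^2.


Formula: P = rho * g * h
rho * g = 3999 * 9.81 = 39230.19 N/m^3
P = 39230.19 * 0.62 = 24322.7178 Pa

24322.7178 Pa


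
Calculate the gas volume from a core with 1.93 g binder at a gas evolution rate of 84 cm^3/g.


Formula: V_gas = W_binder * gas_evolution_rate
V = 1.93 g * 84 cm^3/g = 162.1200 cm^3


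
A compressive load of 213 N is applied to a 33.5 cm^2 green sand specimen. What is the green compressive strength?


Formula: Compressive Strength = Force / Area
Strength = 213 N / 33.5 cm^2 = 6.3582 N/cm^2

6.3582 N/cm^2


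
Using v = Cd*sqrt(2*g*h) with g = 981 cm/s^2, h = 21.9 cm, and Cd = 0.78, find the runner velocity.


Formula: v = Cd * sqrt(2 * g * h)  (Torricelli with discharge coefficient)
2*g*h = 2 * 981 * 21.9 = 42967.8 cm^2/s^2
sqrt(42967.8) = 207.28676 cm/s
v = 0.78 * 207.28676 = 161.6837 cm/s

161.6837 cm/s


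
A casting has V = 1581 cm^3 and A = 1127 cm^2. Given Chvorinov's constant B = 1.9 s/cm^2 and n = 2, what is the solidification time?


Formula: t_s = B * (V/A)^n  (Chvorinov's rule, n=2)
Modulus M = V/A = 1581/1127 = 1.402839 cm
M^2 = 1.402839^2 = 1.967957 cm^2
t_s = 1.9 * 1.967957 = 3.7391 s

3.7391 s


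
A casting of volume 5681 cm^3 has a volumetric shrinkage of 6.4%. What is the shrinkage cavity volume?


Formula: V_shrink = V_casting * shrinkage_pct / 100
V_shrink = 5681 cm^3 * 6.4 / 100 = 363.5840 cm^3

Answer: 363.5840 cm^3


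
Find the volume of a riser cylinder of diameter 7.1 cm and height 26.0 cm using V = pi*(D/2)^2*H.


Formula: V = pi * (D/2)^2 * H  (cylinder volume)
Radius = D/2 = 7.1/2 = 3.55 cm
V = pi * 3.55^2 * 26.0 = 1029.3900 cm^3

Answer: 1029.3900 cm^3


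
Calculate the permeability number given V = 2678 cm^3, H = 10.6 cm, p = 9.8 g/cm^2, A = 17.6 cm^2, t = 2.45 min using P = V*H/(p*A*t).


Formula: Permeability Number P = (V * H) / (p * A * t)
Numerator: V * H = 2678 * 10.6 = 28386.8
Denominator: p * A * t = 9.8 * 17.6 * 2.45 = 422.576
P = 28386.8 / 422.576 = 67.1756

67.1756


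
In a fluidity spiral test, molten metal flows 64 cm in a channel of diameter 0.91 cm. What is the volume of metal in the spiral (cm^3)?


Formula: V = pi * (d/2)^2 * L  (cylinder volume)
Radius = 0.91/2 = 0.455 cm
V = pi * 0.455^2 * 64 = 41.6248 cm^3


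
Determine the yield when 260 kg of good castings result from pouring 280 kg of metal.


Formula: Casting Yield = (W_good / W_total) * 100
Yield = (260 kg / 280 kg) * 100 = 92.8571%
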